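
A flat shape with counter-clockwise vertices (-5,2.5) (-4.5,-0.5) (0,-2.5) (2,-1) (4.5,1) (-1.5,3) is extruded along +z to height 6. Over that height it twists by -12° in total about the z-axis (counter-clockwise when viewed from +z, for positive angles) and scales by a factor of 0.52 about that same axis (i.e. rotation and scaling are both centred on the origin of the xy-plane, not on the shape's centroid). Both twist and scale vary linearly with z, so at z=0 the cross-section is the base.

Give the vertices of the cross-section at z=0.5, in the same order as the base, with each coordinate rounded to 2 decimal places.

Cross-section at z=0.5: (-4.76,2.48) (-4.33,-0.40) (-0.04,-2.40) (1.90,-0.99) (4.34,0.88) (-1.39,2.90)

t = z/height = 0.5/6 = 0.0833333
s = 1 + (scale-1)·z/height = 1 + (0.52-1)·0.5/6 = 0.960000
θ = twist·z/height = -12°·0.5/6 = -1.0000° = -0.017453 rad
cos θ = 0.999848, sin θ = -0.017452 (intermediates below are computed at full precision and shown rounded to 5 d.p.)
v1: (-5,2.5) → rotate → (-4.95561,2.58688) → ×s → (-4.75738,2.48341) → (-4.76,2.48)
v2: (-4.5,-0.5) → rotate → (-4.50804,-0.42139) → ×s → (-4.32772,-0.40453) → (-4.33,-0.40)
v3: (0,-2.5) → rotate → (-0.04363,-2.49962) → ×s → (-0.04189,-2.39963) → (-0.04,-2.40)
v4: (2,-1) → rotate → (1.98224,-1.03475) → ×s → (1.90295,-0.99336) → (1.90,-0.99)
v5: (4.5,1) → rotate → (4.51677,0.92131) → ×s → (4.33610,0.88446) → (4.34,0.88)
v6: (-1.5,3) → rotate → (-1.44741,3.02572) → ×s → (-1.38952,2.90469) → (-1.39,2.90)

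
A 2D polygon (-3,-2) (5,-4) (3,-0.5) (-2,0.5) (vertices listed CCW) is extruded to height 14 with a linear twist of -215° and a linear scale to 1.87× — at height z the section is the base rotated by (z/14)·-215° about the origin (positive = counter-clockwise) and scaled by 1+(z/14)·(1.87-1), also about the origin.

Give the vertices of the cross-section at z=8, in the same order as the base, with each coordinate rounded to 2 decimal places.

t = z/height = 8/14 = 0.571429
s = 1 + (scale-1)·z/height = 1 + (1.87-1)·8/14 = 1.497143
θ = twist·z/height = -215°·8/14 = -122.8571° = -2.144262 rad
cos θ = -0.542546, sin θ = -0.840026 (intermediates below are computed at full precision and shown rounded to 5 d.p.)
v1: (-3,-2) → rotate → (-0.05241,3.60517) → ×s → (-0.07847,5.39745) → (-0.08,5.40)
v2: (5,-4) → rotate → (-6.07284,-2.02994) → ×s → (-9.09190,-3.03912) → (-9.09,-3.04)
v3: (3,-0.5) → rotate → (-2.04765,-2.24880) → ×s → (-3.06563,-3.36678) → (-3.07,-3.37)
v4: (-2,0.5) → rotate → (1.50511,1.40878) → ×s → (2.25336,2.10914) → (2.25,2.11)

Cross-section at z=8: (-0.08,5.40) (-9.09,-3.04) (-3.07,-3.37) (2.25,2.11)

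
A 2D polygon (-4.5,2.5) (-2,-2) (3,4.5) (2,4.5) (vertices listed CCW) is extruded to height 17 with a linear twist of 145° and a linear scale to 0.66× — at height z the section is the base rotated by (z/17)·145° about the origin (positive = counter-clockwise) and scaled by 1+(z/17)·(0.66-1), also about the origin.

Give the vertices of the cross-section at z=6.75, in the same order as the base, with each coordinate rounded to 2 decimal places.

Cross-section at z=6.75: (-3.91,-2.13) (0.53,-2.39) (-1.89,4.28) (-2.36,3.55)

t = z/height = 6.75/17 = 0.397059
s = 1 + (scale-1)·z/height = 1 + (0.66-1)·6.75/17 = 0.865000
θ = twist·z/height = 145°·6.75/17 = 57.5735° = 1.004848 rad
cos θ = 0.536217, sin θ = 0.844080 (intermediates below are computed at full precision and shown rounded to 5 d.p.)
v1: (-4.5,2.5) → rotate → (-4.52318,-2.45782) → ×s → (-3.91255,-2.12601) → (-3.91,-2.13)
v2: (-2,-2) → rotate → (0.61573,-2.76059) → ×s → (0.53260,-2.38791) → (0.53,-2.39)
v3: (3,4.5) → rotate → (-2.18971,4.94522) → ×s → (-1.89410,4.27761) → (-1.89,4.28)
v4: (2,4.5) → rotate → (-2.72593,4.10114) → ×s → (-2.35793,3.54748) → (-2.36,3.55)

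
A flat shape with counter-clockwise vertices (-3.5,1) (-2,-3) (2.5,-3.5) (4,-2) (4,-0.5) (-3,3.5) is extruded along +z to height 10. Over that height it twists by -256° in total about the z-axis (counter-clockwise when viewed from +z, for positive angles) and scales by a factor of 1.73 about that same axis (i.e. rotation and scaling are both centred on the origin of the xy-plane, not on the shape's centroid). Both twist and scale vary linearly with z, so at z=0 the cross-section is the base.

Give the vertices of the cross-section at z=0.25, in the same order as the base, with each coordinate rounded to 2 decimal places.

Cross-section at z=0.25: (-3.43,1.41) (-2.36,-2.81) (2.13,-3.83) (3.82,-2.48) (3.99,-0.96) (-2.64,3.88)

t = z/height = 0.25/10 = 0.025
s = 1 + (scale-1)·z/height = 1 + (1.73-1)·0.25/10 = 1.018250
θ = twist·z/height = -256°·0.25/10 = -6.4000° = -0.111701 rad
cos θ = 0.993768, sin θ = -0.111469 (intermediates below are computed at full precision and shown rounded to 5 d.p.)
v1: (-3.5,1) → rotate → (-3.36672,1.38391) → ×s → (-3.42816,1.40917) → (-3.43,1.41)
v2: (-2,-3) → rotate → (-2.32194,-2.75837) → ×s → (-2.36432,-2.80871) → (-2.36,-2.81)
v3: (2.5,-3.5) → rotate → (2.09428,-3.75686) → ×s → (2.13250,-3.82542) → (2.13,-3.83)
v4: (4,-2) → rotate → (3.75213,-2.43341) → ×s → (3.82061,-2.47782) → (3.82,-2.48)
v5: (4,-0.5) → rotate → (3.91934,-0.94276) → ×s → (3.99087,-0.95997) → (3.99,-0.96)
v6: (-3,3.5) → rotate → (-2.59116,3.81259) → ×s → (-2.63845,3.88217) → (-2.64,3.88)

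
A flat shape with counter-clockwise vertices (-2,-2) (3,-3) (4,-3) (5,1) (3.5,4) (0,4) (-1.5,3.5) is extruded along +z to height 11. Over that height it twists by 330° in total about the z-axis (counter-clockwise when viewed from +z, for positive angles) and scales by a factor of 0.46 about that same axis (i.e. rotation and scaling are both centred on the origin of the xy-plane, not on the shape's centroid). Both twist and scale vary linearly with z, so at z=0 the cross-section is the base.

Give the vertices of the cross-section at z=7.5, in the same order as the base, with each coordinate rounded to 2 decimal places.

Cross-section at z=7.5: (0.00,1.79) (-2.68,0.00) (-3.13,-0.45) (-1.79,-2.68) (0.22,-3.35) (1.79,-1.79) (2.23,-0.89)

t = z/height = 7.5/11 = 0.681818
s = 1 + (scale-1)·z/height = 1 + (0.46-1)·7.5/11 = 0.631818
θ = twist·z/height = 330°·7.5/11 = 225.0000° = 3.926991 rad
cos θ = -0.707107, sin θ = -0.707107 (intermediates below are computed at full precision and shown rounded to 5 d.p.)
v1: (-2,-2) → rotate → (0.00000,2.82843) → ×s → (0.00000,1.78705) → (0.00,1.79)
v2: (3,-3) → rotate → (-4.24264,0.00000) → ×s → (-2.68058,0.00000) → (-2.68,0.00)
v3: (4,-3) → rotate → (-4.94975,-0.70711) → ×s → (-3.12734,-0.44676) → (-3.13,-0.45)
v4: (5,1) → rotate → (-2.82843,-4.24264) → ×s → (-1.78705,-2.68058) → (-1.79,-2.68)
v5: (3.5,4) → rotate → (0.35355,-5.30330) → ×s → (0.22338,-3.35072) → (0.22,-3.35)
v6: (0,4) → rotate → (2.82843,-2.82843) → ×s → (1.78705,-1.78705) → (1.79,-1.79)
v7: (-1.5,3.5) → rotate → (3.53553,-1.41421) → ×s → (2.23381,-0.89353) → (2.23,-0.89)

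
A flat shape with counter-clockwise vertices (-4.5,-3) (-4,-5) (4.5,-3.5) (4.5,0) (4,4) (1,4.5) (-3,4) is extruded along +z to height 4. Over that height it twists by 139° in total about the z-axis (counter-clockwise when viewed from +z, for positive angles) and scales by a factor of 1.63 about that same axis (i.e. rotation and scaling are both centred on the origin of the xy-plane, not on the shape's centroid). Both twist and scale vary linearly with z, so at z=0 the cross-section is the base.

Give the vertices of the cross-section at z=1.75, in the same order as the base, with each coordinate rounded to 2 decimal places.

Cross-section at z=1.75: (0.54,-6.88) (3.08,-7.57) (6.70,2.83) (2.80,5.01) (-1.97,6.94) (-4.39,3.91) (-6.32,-0.85)

t = z/height = 1.75/4 = 0.4375
s = 1 + (scale-1)·z/height = 1 + (1.63-1)·1.75/4 = 1.275625
θ = twist·z/height = 139°·1.75/4 = 60.8125° = 1.061378 rad
cos θ = 0.487669, sin θ = 0.873028 (intermediates below are computed at full precision and shown rounded to 5 d.p.)
v1: (-4.5,-3) → rotate → (0.42457,-5.39164) → ×s → (0.54160,-6.87771) → (0.54,-6.88)
v2: (-4,-5) → rotate → (2.41447,-5.93046) → ×s → (3.07995,-7.56504) → (3.08,-7.57)
v3: (4.5,-3.5) → rotate → (5.25011,2.22179) → ×s → (6.69717,2.83417) → (6.70,2.83)
v4: (4.5,0) → rotate → (2.19451,3.92863) → ×s → (2.79937,5.01146) → (2.80,5.01)
v5: (4,4) → rotate → (-1.54144,5.44279) → ×s → (-1.96630,6.94296) → (-1.97,6.94)
v6: (1,4.5) → rotate → (-3.44096,3.06754) → ×s → (-4.38937,3.91303) → (-4.39,3.91)
v7: (-3,4) → rotate → (-4.95512,-0.66841) → ×s → (-6.32088,-0.85264) → (-6.32,-0.85)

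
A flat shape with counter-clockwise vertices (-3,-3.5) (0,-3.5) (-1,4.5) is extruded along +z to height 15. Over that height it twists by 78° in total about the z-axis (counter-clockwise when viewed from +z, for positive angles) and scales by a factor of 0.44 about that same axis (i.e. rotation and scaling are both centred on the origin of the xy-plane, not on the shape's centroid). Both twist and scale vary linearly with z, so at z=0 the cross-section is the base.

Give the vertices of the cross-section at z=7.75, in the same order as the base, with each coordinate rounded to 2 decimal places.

Cross-section at z=7.75: (-0.02,-3.28) (1.61,-1.90) (-2.61,1.98)

t = z/height = 7.75/15 = 0.516667
s = 1 + (scale-1)·z/height = 1 + (0.44-1)·7.75/15 = 0.710667
θ = twist·z/height = 78°·7.75/15 = 40.3000° = 0.703368 rad
cos θ = 0.762668, sin θ = 0.646790 (intermediates below are computed at full precision and shown rounded to 5 d.p.)
v1: (-3,-3.5) → rotate → (-0.02424,-4.60971) → ×s → (-0.01723,-3.27597) → (-0.02,-3.28)
v2: (0,-3.5) → rotate → (2.26376,-2.66934) → ×s → (1.60878,-1.89701) → (1.61,-1.90)
v3: (-1,4.5) → rotate → (-3.67322,2.78522) → ×s → (-2.61044,1.97936) → (-2.61,1.98)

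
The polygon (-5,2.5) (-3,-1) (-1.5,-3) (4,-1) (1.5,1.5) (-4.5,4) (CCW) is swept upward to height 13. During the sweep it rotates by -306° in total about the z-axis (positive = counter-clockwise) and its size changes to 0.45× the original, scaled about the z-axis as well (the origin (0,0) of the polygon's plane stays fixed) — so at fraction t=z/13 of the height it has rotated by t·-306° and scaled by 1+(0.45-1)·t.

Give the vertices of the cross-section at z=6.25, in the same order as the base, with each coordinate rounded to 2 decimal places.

Cross-section at z=6.25: (4.09,0.45) (1.45,1.82) (-0.27,2.45) (-2.87,-0.98) (-0.33,-1.53) (4.38,-0.67)

t = z/height = 6.25/13 = 0.480769
s = 1 + (scale-1)·z/height = 1 + (0.45-1)·6.25/13 = 0.735577
θ = twist·z/height = -306°·6.25/13 = -147.1154° = -2.567648 rad
cos θ = -0.839766, sin θ = -0.542949 (intermediates below are computed at full precision and shown rounded to 5 d.p.)
v1: (-5,2.5) → rotate → (5.55620,0.61533) → ×s → (4.08701,0.45262) → (4.09,0.45)
v2: (-3,-1) → rotate → (1.97635,2.46861) → ×s → (1.45376,1.81585) → (1.45,1.82)
v3: (-1.5,-3) → rotate → (-0.36920,3.33372) → ×s → (-0.27157,2.45221) → (-0.27,2.45)
v4: (4,-1) → rotate → (-3.90201,-1.33203) → ×s → (-2.87023,-0.97981) → (-2.87,-0.98)
v5: (1.5,1.5) → rotate → (-0.44523,-2.07407) → ×s → (-0.32750,-1.52564) → (-0.33,-1.53)
v6: (-4.5,4) → rotate → (5.95074,-0.91579) → ×s → (4.37723,-0.67364) → (4.38,-0.67)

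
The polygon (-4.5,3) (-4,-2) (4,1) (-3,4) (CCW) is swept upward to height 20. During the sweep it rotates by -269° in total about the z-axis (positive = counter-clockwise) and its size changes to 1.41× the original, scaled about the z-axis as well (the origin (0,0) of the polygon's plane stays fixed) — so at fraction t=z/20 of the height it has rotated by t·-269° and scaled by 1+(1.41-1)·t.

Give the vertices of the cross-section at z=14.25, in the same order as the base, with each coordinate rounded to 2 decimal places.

t = z/height = 14.25/20 = 0.7125
s = 1 + (scale-1)·z/height = 1 + (1.41-1)·14.25/20 = 1.292125
θ = twist·z/height = -269°·14.25/20 = -191.6625° = -3.345142 rad
cos θ = -0.979355, sin θ = 0.202146 (intermediates below are computed at full precision and shown rounded to 5 d.p.)
v1: (-4.5,3) → rotate → (3.80066,-3.84772) → ×s → (4.91093,-4.97174) → (4.91,-4.97)
v2: (-4,-2) → rotate → (4.32171,1.15013) → ×s → (5.58419,1.48611) → (5.58,1.49)
v3: (4,1) → rotate → (-4.11957,-0.17077) → ×s → (-5.32300,-0.22066) → (-5.32,-0.22)
v4: (-3,4) → rotate → (2.12948,-4.52386) → ×s → (2.75156,-5.84539) → (2.75,-5.85)

Cross-section at z=14.25: (4.91,-4.97) (5.58,1.49) (-5.32,-0.22) (2.75,-5.85)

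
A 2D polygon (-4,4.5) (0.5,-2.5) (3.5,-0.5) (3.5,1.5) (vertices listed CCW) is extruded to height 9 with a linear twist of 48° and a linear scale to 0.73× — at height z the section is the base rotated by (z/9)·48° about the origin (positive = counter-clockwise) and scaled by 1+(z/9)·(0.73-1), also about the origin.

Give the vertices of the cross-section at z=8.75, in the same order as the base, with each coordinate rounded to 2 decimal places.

t = z/height = 8.75/9 = 0.972222
s = 1 + (scale-1)·z/height = 1 + (0.73-1)·8.75/9 = 0.737500
θ = twist·z/height = 48°·8.75/9 = 46.6667° = 0.814487 rad
cos θ = 0.686242, sin θ = 0.727374 (intermediates below are computed at full precision and shown rounded to 5 d.p.)
v1: (-4,4.5) → rotate → (-6.01815,0.17859) → ×s → (-4.43838,0.13171) → (-4.44,0.13)
v2: (0.5,-2.5) → rotate → (2.16155,-1.35192) → ×s → (1.59415,-0.99704) → (1.59,-1.00)
v3: (3.5,-0.5) → rotate → (2.76553,2.20269) → ×s → (2.03958,1.62448) → (2.04,1.62)
v4: (3.5,1.5) → rotate → (1.31079,3.57517) → ×s → (0.96670,2.63669) → (0.97,2.64)

Cross-section at z=8.75: (-4.44,0.13) (1.59,-1.00) (2.04,1.62) (0.97,2.64)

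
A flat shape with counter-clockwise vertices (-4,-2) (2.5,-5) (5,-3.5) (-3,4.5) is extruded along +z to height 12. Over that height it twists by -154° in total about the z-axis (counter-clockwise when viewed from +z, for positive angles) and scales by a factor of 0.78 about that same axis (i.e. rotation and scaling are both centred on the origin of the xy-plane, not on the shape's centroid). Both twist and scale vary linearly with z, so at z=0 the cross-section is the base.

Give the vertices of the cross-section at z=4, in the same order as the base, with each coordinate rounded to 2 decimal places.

Cross-section at z=4: (-3.76,1.74) (-2.17,-4.70) (0.36,-5.64) (1.52,4.78)

t = z/height = 4/12 = 0.333333
s = 1 + (scale-1)·z/height = 1 + (0.78-1)·4/12 = 0.926667
θ = twist·z/height = -154°·4/12 = -51.3333° = -0.895936 rad
cos θ = 0.624789, sin θ = -0.780794 (intermediates below are computed at full precision and shown rounded to 5 d.p.)
v1: (-4,-2) → rotate → (-4.06074,1.87360) → ×s → (-3.76295,1.73620) → (-3.76,1.74)
v2: (2.5,-5) → rotate → (-2.34200,-5.07593) → ×s → (-2.17025,-4.70369) → (-2.17,-4.70)
v3: (5,-3.5) → rotate → (0.39116,-6.09073) → ×s → (0.36248,-5.64408) → (0.36,-5.64)
v4: (-3,4.5) → rotate → (1.63921,5.15393) → ×s → (1.51900,4.77598) → (1.52,4.78)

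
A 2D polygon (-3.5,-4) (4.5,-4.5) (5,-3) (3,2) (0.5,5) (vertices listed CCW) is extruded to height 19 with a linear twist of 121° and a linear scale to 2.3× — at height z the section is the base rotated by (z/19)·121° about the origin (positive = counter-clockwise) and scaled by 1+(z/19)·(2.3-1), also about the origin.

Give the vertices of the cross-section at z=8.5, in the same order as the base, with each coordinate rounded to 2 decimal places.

t = z/height = 8.5/19 = 0.447368
s = 1 + (scale-1)·z/height = 1 + (2.3-1)·8.5/19 = 1.581579
θ = twist·z/height = 121°·8.5/19 = 54.1316° = 0.944774 rad
cos θ = 0.585926, sin θ = 0.810365 (intermediates below are computed at full precision and shown rounded to 5 d.p.)
v1: (-3.5,-4) → rotate → (1.19072,-5.17998) → ×s → (1.88322,-8.19255) → (1.88,-8.19)
v2: (4.5,-4.5) → rotate → (6.28331,1.00998) → ×s → (9.93755,1.59736) → (9.94,1.60)
v3: (5,-3) → rotate → (5.36072,2.29405) → ×s → (8.47841,3.62821) → (8.48,3.63)
v4: (3,2) → rotate → (0.13705,3.60295) → ×s → (0.21675,5.69834) → (0.22,5.70)
v5: (0.5,5) → rotate → (-3.75886,3.33481) → ×s → (-5.94493,5.27427) → (-5.94,5.27)

Cross-section at z=8.5: (1.88,-8.19) (9.94,1.60) (8.48,3.63) (0.22,5.70) (-5.94,5.27)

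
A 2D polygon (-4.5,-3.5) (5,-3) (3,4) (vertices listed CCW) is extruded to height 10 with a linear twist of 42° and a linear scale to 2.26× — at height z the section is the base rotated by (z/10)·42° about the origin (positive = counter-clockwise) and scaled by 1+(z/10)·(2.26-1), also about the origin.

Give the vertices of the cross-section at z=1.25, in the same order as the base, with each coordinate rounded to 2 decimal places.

Cross-section at z=1.25: (-4.82,-4.51) (6.08,-2.93) (3.03,4.93)

t = z/height = 1.25/10 = 0.125
s = 1 + (scale-1)·z/height = 1 + (2.26-1)·1.25/10 = 1.157500
θ = twist·z/height = 42°·1.25/10 = 5.2500° = 0.091630 rad
cos θ = 0.995805, sin θ = 0.091502 (intermediates below are computed at full precision and shown rounded to 5 d.p.)
v1: (-4.5,-3.5) → rotate → (-4.16087,-3.89707) → ×s → (-4.81620,-4.51086) → (-4.82,-4.51)
v2: (5,-3) → rotate → (5.25353,-2.52991) → ×s → (6.08096,-2.92837) → (6.08,-2.93)
v3: (3,4) → rotate → (2.62141,4.25772) → ×s → (3.03428,4.92832) → (3.03,4.93)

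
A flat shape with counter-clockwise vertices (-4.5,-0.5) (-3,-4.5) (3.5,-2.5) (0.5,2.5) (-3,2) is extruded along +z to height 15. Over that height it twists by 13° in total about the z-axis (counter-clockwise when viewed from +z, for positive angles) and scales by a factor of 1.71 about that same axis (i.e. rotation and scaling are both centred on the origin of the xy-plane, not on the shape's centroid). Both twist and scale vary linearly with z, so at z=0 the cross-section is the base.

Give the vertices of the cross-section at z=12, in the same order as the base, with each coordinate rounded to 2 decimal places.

Cross-section at z=12: (-6.80,-2.04) (-3.35,-7.79) (6.11,-2.86) (0.06,4.00) (-5.19,2.24)

t = z/height = 12/15 = 0.8
s = 1 + (scale-1)·z/height = 1 + (1.71-1)·12/15 = 1.568000
θ = twist·z/height = 13°·12/15 = 10.4000° = 0.181514 rad
cos θ = 0.983571, sin θ = 0.180519 (intermediates below are computed at full precision and shown rounded to 5 d.p.)
v1: (-4.5,-0.5) → rotate → (-4.33581,-1.30412) → ×s → (-6.79855,-2.04486) → (-6.80,-2.04)
v2: (-3,-4.5) → rotate → (-2.13838,-4.96763) → ×s → (-3.35298,-7.78924) → (-3.35,-7.79)
v3: (3.5,-2.5) → rotate → (3.89380,-1.82711) → ×s → (6.10548,-2.86491) → (6.11,-2.86)
v4: (0.5,2.5) → rotate → (0.04049,2.54919) → ×s → (0.06348,3.99713) → (0.06,4.00)
v5: (-3,2) → rotate → (-3.31175,1.42559) → ×s → (-5.19283,2.23532) → (-5.19,2.24)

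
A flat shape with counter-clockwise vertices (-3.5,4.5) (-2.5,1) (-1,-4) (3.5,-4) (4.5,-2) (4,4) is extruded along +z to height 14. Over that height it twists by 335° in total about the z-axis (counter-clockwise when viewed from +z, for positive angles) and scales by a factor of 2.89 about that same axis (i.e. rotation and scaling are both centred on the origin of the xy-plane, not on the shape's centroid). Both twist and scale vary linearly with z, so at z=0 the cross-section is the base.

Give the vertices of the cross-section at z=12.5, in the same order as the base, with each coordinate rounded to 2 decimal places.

t = z/height = 12.5/14 = 0.892857
s = 1 + (scale-1)·z/height = 1 + (2.89-1)·12.5/14 = 2.687500
θ = twist·z/height = 335°·12.5/14 = 299.1071° = 5.220404 rad
cos θ = 0.486444, sin θ = -0.873712 (intermediates below are computed at full precision and shown rounded to 5 d.p.)
v1: (-3.5,4.5) → rotate → (2.22915,5.24699) → ×s → (5.99083,14.10129) → (5.99,14.10)
v2: (-2.5,1) → rotate → (-0.34240,2.67072) → ×s → (-0.92020,7.17757) → (-0.92,7.18)
v3: (-1,-4) → rotate → (-3.98129,-1.07207) → ×s → (-10.69972,-2.88118) → (-10.70,-2.88)
v4: (3.5,-4) → rotate → (-1.79229,-5.00377) → ×s → (-4.81678,-13.44763) → (-4.82,-13.45)
v5: (4.5,-2) → rotate → (0.44158,-4.90459) → ×s → (1.18674,-13.18109) → (1.19,-13.18)
v6: (4,4) → rotate → (5.44062,-1.54907) → ×s → (14.62168,-4.16312) → (14.62,-4.16)

Cross-section at z=12.5: (5.99,14.10) (-0.92,7.18) (-10.70,-2.88) (-4.82,-13.45) (1.19,-13.18) (14.62,-4.16)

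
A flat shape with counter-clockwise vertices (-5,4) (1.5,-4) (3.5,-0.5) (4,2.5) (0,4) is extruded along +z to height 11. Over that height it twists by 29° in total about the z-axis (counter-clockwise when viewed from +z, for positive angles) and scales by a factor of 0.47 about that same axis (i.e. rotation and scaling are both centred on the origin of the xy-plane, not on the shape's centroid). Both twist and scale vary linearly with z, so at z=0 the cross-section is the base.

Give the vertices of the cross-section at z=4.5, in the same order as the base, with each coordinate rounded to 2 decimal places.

Cross-section at z=4.5: (-4.48,2.26) (1.79,-2.82) (2.76,0.18) (2.66,2.56) (-0.64,3.07)

t = z/height = 4.5/11 = 0.409091
s = 1 + (scale-1)·z/height = 1 + (0.47-1)·4.5/11 = 0.783182
θ = twist·z/height = 29°·4.5/11 = 11.8636° = 0.207060 rad
cos θ = 0.978640, sin θ = 0.205583 (intermediates below are computed at full precision and shown rounded to 5 d.p.)
v1: (-5,4) → rotate → (-5.71553,2.88664) → ×s → (-4.47630,2.26077) → (-4.48,2.26)
v2: (1.5,-4) → rotate → (2.29029,-3.60618) → ×s → (1.79372,-2.82430) → (1.79,-2.82)
v3: (3.5,-0.5) → rotate → (3.52803,0.23022) → ×s → (2.76309,0.18030) → (2.76,0.18)
v4: (4,2.5) → rotate → (3.40060,3.26893) → ×s → (2.66329,2.56017) → (2.66,2.56)
v5: (0,4) → rotate → (-0.82233,3.91456) → ×s → (-0.64404,3.06581) → (-0.64,3.07)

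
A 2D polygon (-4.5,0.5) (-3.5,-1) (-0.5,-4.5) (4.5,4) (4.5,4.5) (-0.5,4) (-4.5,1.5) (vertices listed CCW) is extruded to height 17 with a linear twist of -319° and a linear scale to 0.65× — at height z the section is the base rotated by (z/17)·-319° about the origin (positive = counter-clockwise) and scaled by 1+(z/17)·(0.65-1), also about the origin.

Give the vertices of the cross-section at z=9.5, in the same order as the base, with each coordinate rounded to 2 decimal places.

t = z/height = 9.5/17 = 0.558824
s = 1 + (scale-1)·z/height = 1 + (0.65-1)·9.5/17 = 0.804412
θ = twist·z/height = -319°·9.5/17 = -178.2647° = -3.111306 rad
cos θ = -0.999541, sin θ = -0.030282 (intermediates below are computed at full precision and shown rounded to 5 d.p.)
v1: (-4.5,0.5) → rotate → (4.51308,-0.36350) → ×s → (3.63037,-0.29241) → (3.63,-0.29)
v2: (-3.5,-1) → rotate → (3.46811,1.10553) → ×s → (2.78979,0.88930) → (2.79,0.89)
v3: (-0.5,-4.5) → rotate → (0.36350,4.51308) → ×s → (0.29241,3.63037) → (0.29,3.63)
v4: (4.5,4) → rotate → (-4.37681,-4.13443) → ×s → (-3.52076,-3.32579) → (-3.52,-3.33)
v5: (4.5,4.5) → rotate → (-4.36167,-4.63421) → ×s → (-3.50858,-3.72781) → (-3.51,-3.73)
v6: (-0.5,4) → rotate → (0.62090,-3.98302) → ×s → (0.49946,-3.20399) → (0.50,-3.20)
v7: (-4.5,1.5) → rotate → (4.54336,-1.36304) → ×s → (3.65473,-1.09645) → (3.65,-1.10)

Cross-section at z=9.5: (3.63,-0.29) (2.79,0.89) (0.29,3.63) (-3.52,-3.33) (-3.51,-3.73) (0.50,-3.20) (3.65,-1.10)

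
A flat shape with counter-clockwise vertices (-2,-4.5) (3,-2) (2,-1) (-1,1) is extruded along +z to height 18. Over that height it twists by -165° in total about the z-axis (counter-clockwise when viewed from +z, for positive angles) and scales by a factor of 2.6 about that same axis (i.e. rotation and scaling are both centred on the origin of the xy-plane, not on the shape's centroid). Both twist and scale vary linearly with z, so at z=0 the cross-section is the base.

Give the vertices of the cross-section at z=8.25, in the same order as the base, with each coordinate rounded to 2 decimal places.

Cross-section at z=8.25: (-8.42,1.42) (-2.07,-5.90) (-0.82,-3.79) (1.25,2.11)

t = z/height = 8.25/18 = 0.458333
s = 1 + (scale-1)·z/height = 1 + (2.6-1)·8.25/18 = 1.733333
θ = twist·z/height = -165°·8.25/18 = -75.6250° = -1.319905 rad
cos θ = 0.248267, sin θ = -0.968692 (intermediates below are computed at full precision and shown rounded to 5 d.p.)
v1: (-2,-4.5) → rotate → (-4.85565,0.82018) → ×s → (-8.41645,1.42165) → (-8.42,1.42)
v2: (3,-2) → rotate → (-1.19258,-3.40261) → ×s → (-2.06714,-5.89786) → (-2.07,-5.90)
v3: (2,-1) → rotate → (-0.47216,-2.18565) → ×s → (-0.81841,-3.78846) → (-0.82,-3.79)
v4: (-1,1) → rotate → (0.72042,1.21696) → ×s → (1.24874,2.10940) → (1.25,2.11)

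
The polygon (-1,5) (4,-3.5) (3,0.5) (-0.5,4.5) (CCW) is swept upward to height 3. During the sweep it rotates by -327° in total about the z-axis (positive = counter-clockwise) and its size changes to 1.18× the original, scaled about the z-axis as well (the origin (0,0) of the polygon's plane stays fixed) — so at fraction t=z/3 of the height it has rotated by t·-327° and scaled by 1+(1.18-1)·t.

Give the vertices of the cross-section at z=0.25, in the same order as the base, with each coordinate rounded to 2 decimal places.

Cross-section at z=0.25: (1.42,4.98) (1.98,-5.02) (2.94,-0.94) (1.64,4.29)

t = z/height = 0.25/3 = 0.0833333
s = 1 + (scale-1)·z/height = 1 + (1.18-1)·0.25/3 = 1.015000
θ = twist·z/height = -327°·0.25/3 = -27.2500° = -0.475602 rad
cos θ = 0.889017, sin θ = -0.457874 (intermediates below are computed at full precision and shown rounded to 5 d.p.)
v1: (-1,5) → rotate → (1.40035,4.90296) → ×s → (1.42136,4.97650) → (1.42,4.98)
v2: (4,-3.5) → rotate → (1.95351,-4.94306) → ×s → (1.98281,-5.01720) → (1.98,-5.02)
v3: (3,0.5) → rotate → (2.89599,-0.92911) → ×s → (2.93943,-0.94305) → (2.94,-0.94)
v4: (-0.5,4.5) → rotate → (1.61592,4.22951) → ×s → (1.64016,4.29296) → (1.64,4.29)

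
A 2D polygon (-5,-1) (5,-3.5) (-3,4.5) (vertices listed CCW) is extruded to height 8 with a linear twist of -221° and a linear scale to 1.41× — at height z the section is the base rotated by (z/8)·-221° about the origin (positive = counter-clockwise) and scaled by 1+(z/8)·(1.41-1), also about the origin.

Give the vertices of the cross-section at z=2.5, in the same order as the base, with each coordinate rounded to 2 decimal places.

Cross-section at z=2.5: (-3.07,4.87) (-1.67,-6.68) (3.53,4.98)

t = z/height = 2.5/8 = 0.3125
s = 1 + (scale-1)·z/height = 1 + (1.41-1)·2.5/8 = 1.128125
θ = twist·z/height = -221°·2.5/8 = -69.0625° = -1.205368 rad
cos θ = 0.357349, sin θ = -0.933971 (intermediates below are computed at full precision and shown rounded to 5 d.p.)
v1: (-5,-1) → rotate → (-2.72072,4.31250) → ×s → (-3.06931,4.86504) → (-3.07,4.87)
v2: (5,-3.5) → rotate → (-1.48215,-5.92058) → ×s → (-1.67205,-6.67915) → (-1.67,-6.68)
v3: (-3,4.5) → rotate → (3.13082,4.40998) → ×s → (3.53196,4.97501) → (3.53,4.98)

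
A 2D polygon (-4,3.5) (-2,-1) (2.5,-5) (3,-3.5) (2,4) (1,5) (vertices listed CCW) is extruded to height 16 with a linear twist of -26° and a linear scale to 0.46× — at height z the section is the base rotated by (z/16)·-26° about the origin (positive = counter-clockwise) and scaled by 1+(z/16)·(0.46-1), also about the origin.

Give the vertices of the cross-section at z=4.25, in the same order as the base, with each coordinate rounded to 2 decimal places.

t = z/height = 4.25/16 = 0.265625
s = 1 + (scale-1)·z/height = 1 + (0.46-1)·4.25/16 = 0.856563
θ = twist·z/height = -26°·4.25/16 = -6.9063° = -0.120537 rad
cos θ = 0.992744, sin θ = -0.120245 (intermediates below are computed at full precision and shown rounded to 5 d.p.)
v1: (-4,3.5) → rotate → (-3.55012,3.95559) → ×s → (-3.04090,3.38821) → (-3.04,3.39)
v2: (-2,-1) → rotate → (-2.10573,-0.75225) → ×s → (-1.80369,-0.64435) → (-1.80,-0.64)
v3: (2.5,-5) → rotate → (1.88063,-5.26433) → ×s → (1.61088,-4.50923) → (1.61,-4.51)
v4: (3,-3.5) → rotate → (2.55737,-3.83534) → ×s → (2.19055,-3.28521) → (2.19,-3.29)
v5: (2,4) → rotate → (2.46647,3.73049) → ×s → (2.11268,3.19539) → (2.11,3.20)
v6: (1,5) → rotate → (1.59397,4.84348) → ×s → (1.36533,4.14874) → (1.37,4.15)

Cross-section at z=4.25: (-3.04,3.39) (-1.80,-0.64) (1.61,-4.51) (2.19,-3.29) (2.11,3.20) (1.37,4.15)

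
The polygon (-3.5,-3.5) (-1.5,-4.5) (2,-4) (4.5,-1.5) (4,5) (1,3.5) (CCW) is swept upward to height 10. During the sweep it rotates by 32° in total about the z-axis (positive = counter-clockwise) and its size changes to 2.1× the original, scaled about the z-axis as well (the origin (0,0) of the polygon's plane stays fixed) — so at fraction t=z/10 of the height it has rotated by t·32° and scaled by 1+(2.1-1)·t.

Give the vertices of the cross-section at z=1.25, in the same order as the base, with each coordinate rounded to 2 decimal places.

Cross-section at z=1.25: (-3.69,-4.25) (-1.35,-5.23) (2.59,-4.38) (5.23,-1.35) (4.14,5.99) (0.86,4.05)

t = z/height = 1.25/10 = 0.125
s = 1 + (scale-1)·z/height = 1 + (2.1-1)·1.25/10 = 1.137500
θ = twist·z/height = 32°·1.25/10 = 4.0000° = 0.069813 rad
cos θ = 0.997564, sin θ = 0.069756 (intermediates below are computed at full precision and shown rounded to 5 d.p.)
v1: (-3.5,-3.5) → rotate → (-3.24733,-3.73562) → ×s → (-3.69383,-4.24927) → (-3.69,-4.25)
v2: (-1.5,-4.5) → rotate → (-1.18244,-4.59367) → ×s → (-1.34503,-5.22530) → (-1.35,-5.23)
v3: (2,-4) → rotate → (2.27415,-3.85074) → ×s → (2.58685,-4.38022) → (2.59,-4.38)
v4: (4.5,-1.5) → rotate → (4.59367,-1.18244) → ×s → (5.22530,-1.34503) → (5.23,-1.35)
v5: (4,5) → rotate → (3.64147,5.26685) → ×s → (4.14218,5.99104) → (4.14,5.99)
v6: (1,3.5) → rotate → (0.75342,3.56123) → ×s → (0.85701,4.05090) → (0.86,4.05)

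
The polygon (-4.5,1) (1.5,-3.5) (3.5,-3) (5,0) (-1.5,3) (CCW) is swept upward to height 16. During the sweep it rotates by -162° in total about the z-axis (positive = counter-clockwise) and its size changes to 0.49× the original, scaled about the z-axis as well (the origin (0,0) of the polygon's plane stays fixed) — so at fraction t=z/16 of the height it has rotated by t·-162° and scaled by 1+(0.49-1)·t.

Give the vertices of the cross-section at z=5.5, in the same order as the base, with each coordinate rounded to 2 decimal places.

t = z/height = 5.5/16 = 0.34375
s = 1 + (scale-1)·z/height = 1 + (0.49-1)·5.5/16 = 0.824688
θ = twist·z/height = -162°·5.5/16 = -55.6875° = -0.971930 rad
cos θ = 0.563706, sin θ = -0.825975 (intermediates below are computed at full precision and shown rounded to 5 d.p.)
v1: (-4.5,1) → rotate → (-1.71070,4.28060) → ×s → (-1.41080,3.53015) → (-1.41,3.53)
v2: (1.5,-3.5) → rotate → (-2.04535,-3.21193) → ×s → (-1.68678,-2.64884) → (-1.69,-2.65)
v3: (3.5,-3) → rotate → (-0.50495,-4.58203) → ×s → (-0.41643,-3.77874) → (-0.42,-3.78)
v4: (5,0) → rotate → (2.81853,-4.12988) → ×s → (2.32441,-3.40586) → (2.32,-3.41)
v5: (-1.5,3) → rotate → (1.63237,2.93008) → ×s → (1.34619,2.41640) → (1.35,2.42)

Cross-section at z=5.5: (-1.41,3.53) (-1.69,-2.65) (-0.42,-3.78) (2.32,-3.41) (1.35,2.42)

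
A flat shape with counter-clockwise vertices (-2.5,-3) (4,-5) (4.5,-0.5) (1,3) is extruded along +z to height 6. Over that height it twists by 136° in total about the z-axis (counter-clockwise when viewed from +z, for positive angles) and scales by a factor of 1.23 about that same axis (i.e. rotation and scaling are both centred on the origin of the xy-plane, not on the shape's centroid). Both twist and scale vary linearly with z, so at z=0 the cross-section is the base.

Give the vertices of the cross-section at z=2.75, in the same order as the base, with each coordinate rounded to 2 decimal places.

t = z/height = 2.75/6 = 0.458333
s = 1 + (scale-1)·z/height = 1 + (1.23-1)·2.75/6 = 1.105417
θ = twist·z/height = 136°·2.75/6 = 62.3333° = 1.087922 rad
cos θ = 0.464327, sin θ = 0.885664 (intermediates below are computed at full precision and shown rounded to 5 d.p.)
v1: (-2.5,-3) → rotate → (1.49617,-3.60714) → ×s → (1.65390,-3.98739) → (1.65,-3.99)
v2: (4,-5) → rotate → (6.28563,1.22102) → ×s → (6.94824,1.34974) → (6.95,1.35)
v3: (4.5,-0.5) → rotate → (2.53230,3.75332) → ×s → (2.79925,4.14899) → (2.80,4.15)
v4: (1,3) → rotate → (-2.19266,2.27864) → ×s → (-2.42381,2.51885) → (-2.42,2.52)

Cross-section at z=2.75: (1.65,-3.99) (6.95,1.35) (2.80,4.15) (-2.42,2.52)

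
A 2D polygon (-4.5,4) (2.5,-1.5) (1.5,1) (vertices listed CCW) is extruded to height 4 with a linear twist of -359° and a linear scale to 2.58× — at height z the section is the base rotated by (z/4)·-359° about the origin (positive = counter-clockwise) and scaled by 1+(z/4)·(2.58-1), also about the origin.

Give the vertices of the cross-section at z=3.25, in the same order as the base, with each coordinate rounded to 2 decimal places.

Cross-section at z=3.25: (-12.29,-6.17) (5.29,4.04) (-0.86,4.03)

t = z/height = 3.25/4 = 0.8125
s = 1 + (scale-1)·z/height = 1 + (2.58-1)·3.25/4 = 2.283750
θ = twist·z/height = -359°·3.25/4 = -291.6875° = -5.090907 rad
cos θ = 0.369544, sin θ = 0.929213 (intermediates below are computed at full precision and shown rounded to 5 d.p.)
v1: (-4.5,4) → rotate → (-5.37980,-2.70328) → ×s → (-12.28612,-6.17362) → (-12.29,-6.17)
v2: (2.5,-1.5) → rotate → (2.31768,1.76872) → ×s → (5.29300,4.03931) → (5.29,4.04)
v3: (1.5,1) → rotate → (-0.37490,1.76336) → ×s → (-0.85617,4.02708) → (-0.86,4.03)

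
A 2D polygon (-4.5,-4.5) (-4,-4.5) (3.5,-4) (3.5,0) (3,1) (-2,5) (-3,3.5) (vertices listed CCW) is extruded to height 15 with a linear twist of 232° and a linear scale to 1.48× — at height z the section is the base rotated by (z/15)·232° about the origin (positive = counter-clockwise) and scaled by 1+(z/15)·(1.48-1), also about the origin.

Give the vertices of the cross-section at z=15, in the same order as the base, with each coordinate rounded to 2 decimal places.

t = z/height = 15/15 = 1
s = 1 + (scale-1)·z/height = 1 + (1.48-1)·15/15 = 1.480000
θ = twist·z/height = 232°·15/15 = 232.0000° = 4.049164 rad
cos θ = -0.615661, sin θ = -0.788011 (intermediates below are computed at full precision and shown rounded to 5 d.p.)
v1: (-4.5,-4.5) → rotate → (-0.77557,6.31653) → ×s → (-1.14785,9.34846) → (-1.15,9.35)
v2: (-4,-4.5) → rotate → (-1.08340,5.92252) → ×s → (-1.60344,8.76533) → (-1.60,8.77)
v3: (3.5,-4) → rotate → (-5.30686,-0.29539) → ×s → (-7.85415,-0.43718) → (-7.85,-0.44)
v4: (3.5,0) → rotate → (-2.15482,-2.75804) → ×s → (-3.18913,-4.08190) → (-3.19,-4.08)
v5: (3,1) → rotate → (-1.05897,-2.97969) → ×s → (-1.56728,-4.40995) → (-1.57,-4.41)
v6: (-2,5) → rotate → (5.17138,-1.50229) → ×s → (7.65364,-2.22338) → (7.65,-2.22)
v7: (-3,3.5) → rotate → (4.60502,0.20922) → ×s → (6.81543,0.30964) → (6.82,0.31)

Cross-section at z=15: (-1.15,9.35) (-1.60,8.77) (-7.85,-0.44) (-3.19,-4.08) (-1.57,-4.41) (7.65,-2.22) (6.82,0.31)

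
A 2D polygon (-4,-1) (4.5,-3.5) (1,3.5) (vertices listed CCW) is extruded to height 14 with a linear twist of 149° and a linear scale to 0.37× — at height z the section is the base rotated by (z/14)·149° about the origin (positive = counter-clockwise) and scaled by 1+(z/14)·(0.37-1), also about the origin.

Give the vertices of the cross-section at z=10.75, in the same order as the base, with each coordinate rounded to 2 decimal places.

t = z/height = 10.75/14 = 0.767857
s = 1 + (scale-1)·z/height = 1 + (0.37-1)·10.75/14 = 0.516250
θ = twist·z/height = 149°·10.75/14 = 114.4107° = 1.996844 rad
cos θ = -0.413275, sin θ = 0.910606 (intermediates below are computed at full precision and shown rounded to 5 d.p.)
v1: (-4,-1) → rotate → (2.56371,-3.22915) → ×s → (1.32351,-1.66705) → (1.32,-1.67)
v2: (4.5,-3.5) → rotate → (1.32739,5.54419) → ×s → (0.68526,2.86219) → (0.69,2.86)
v3: (1,3.5) → rotate → (-3.60040,-0.53586) → ×s → (-1.85871,-0.27664) → (-1.86,-0.28)

Cross-section at z=10.75: (1.32,-1.67) (0.69,2.86) (-1.86,-0.28)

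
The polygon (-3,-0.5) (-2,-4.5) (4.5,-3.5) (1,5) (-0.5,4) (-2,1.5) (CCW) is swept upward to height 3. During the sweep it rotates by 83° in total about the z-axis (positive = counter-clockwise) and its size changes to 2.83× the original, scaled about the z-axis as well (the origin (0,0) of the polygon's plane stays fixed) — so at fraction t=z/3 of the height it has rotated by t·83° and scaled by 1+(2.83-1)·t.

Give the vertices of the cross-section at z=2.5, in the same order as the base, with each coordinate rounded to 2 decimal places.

t = z/height = 2.5/3 = 0.833333
s = 1 + (scale-1)·z/height = 1 + (2.83-1)·2.5/3 = 2.525000
θ = twist·z/height = 83°·2.5/3 = 69.1667° = 1.207186 rad
cos θ = 0.355651, sin θ = 0.934619 (intermediates below are computed at full precision and shown rounded to 5 d.p.)
v1: (-3,-0.5) → rotate → (-0.59964,-2.98168) → ×s → (-1.51410,-7.52875) → (-1.51,-7.53)
v2: (-2,-4.5) → rotate → (3.49448,-3.46967) → ×s → (8.82357,-8.76091) → (8.82,-8.76)
v3: (4.5,-3.5) → rotate → (4.87159,2.96101) → ×s → (12.30078,7.47654) → (12.30,7.48)
v4: (1,5) → rotate → (-4.31744,2.71287) → ×s → (-10.90155,6.85000) → (-10.90,6.85)
v5: (-0.5,4) → rotate → (-3.91630,0.95529) → ×s → (-9.88866,2.41212) → (-9.89,2.41)
v6: (-2,1.5) → rotate → (-2.11323,-1.33576) → ×s → (-5.33591,-3.37280) → (-5.34,-3.37)

Cross-section at z=2.5: (-1.51,-7.53) (8.82,-8.76) (12.30,7.48) (-10.90,6.85) (-9.89,2.41) (-5.34,-3.37)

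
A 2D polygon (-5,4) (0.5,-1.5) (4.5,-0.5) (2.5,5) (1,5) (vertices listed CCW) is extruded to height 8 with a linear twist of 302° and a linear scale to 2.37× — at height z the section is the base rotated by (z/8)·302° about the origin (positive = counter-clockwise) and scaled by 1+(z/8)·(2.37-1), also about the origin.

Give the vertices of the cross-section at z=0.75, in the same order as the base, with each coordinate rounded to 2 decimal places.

Cross-section at z=0.75: (-7.11,1.30) (1.30,-1.22) (4.74,1.91) (-0.19,6.31) (-1.68,5.50)

t = z/height = 0.75/8 = 0.09375
s = 1 + (scale-1)·z/height = 1 + (2.37-1)·0.75/8 = 1.128438
θ = twist·z/height = 302°·0.75/8 = 28.3125° = 0.494146 rad
cos θ = 0.880374, sin θ = 0.474280 (intermediates below are computed at full precision and shown rounded to 5 d.p.)
v1: (-5,4) → rotate → (-6.29899,1.15009) → ×s → (-7.10802,1.29781) → (-7.11,1.30)
v2: (0.5,-1.5) → rotate → (1.15161,-1.08342) → ×s → (1.29952,-1.22257) → (1.30,-1.22)
v3: (4.5,-0.5) → rotate → (4.19882,1.69407) → ×s → (4.73811,1.91166) → (4.74,1.91)
v4: (2.5,5) → rotate → (-0.17047,5.58757) → ×s → (-0.19236,6.30522) → (-0.19,6.31)
v5: (1,5) → rotate → (-1.49103,4.87615) → ×s → (-1.68253,5.50243) → (-1.68,5.50)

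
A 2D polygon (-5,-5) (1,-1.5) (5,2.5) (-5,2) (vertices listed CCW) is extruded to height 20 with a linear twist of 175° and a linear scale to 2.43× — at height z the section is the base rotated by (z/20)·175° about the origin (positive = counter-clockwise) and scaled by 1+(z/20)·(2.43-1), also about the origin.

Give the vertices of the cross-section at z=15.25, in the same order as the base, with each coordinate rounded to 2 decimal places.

Cross-section at z=15.25: (14.78,-0.40) (0.84,3.67) (-10.98,4.00) (4.15,-10.46)

t = z/height = 15.25/20 = 0.7625
s = 1 + (scale-1)·z/height = 1 + (2.43-1)·15.25/20 = 2.090375
θ = twist·z/height = 175°·15.25/20 = 133.4375° = 2.328924 rad
cos θ = -0.687563, sin θ = 0.726125 (intermediates below are computed at full precision and shown rounded to 5 d.p.)
v1: (-5,-5) → rotate → (7.06844,-0.19281) → ×s → (14.77569,-0.40304) → (14.78,-0.40)
v2: (1,-1.5) → rotate → (0.40162,1.75747) → ×s → (0.83955,3.67377) → (0.84,3.67)
v3: (5,2.5) → rotate → (-5.25313,1.91172) → ×s → (-10.98100,3.99621) → (-10.98,4.00)
v4: (-5,2) → rotate → (1.98556,-5.00575) → ×s → (4.15058,-10.46389) → (4.15,-10.46)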